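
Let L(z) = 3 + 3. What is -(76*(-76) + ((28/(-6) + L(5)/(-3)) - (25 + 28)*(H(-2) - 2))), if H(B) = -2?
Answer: 16712/3 ≈ 5570.7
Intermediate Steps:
L(z) = 6
-(76*(-76) + ((28/(-6) + L(5)/(-3)) - (25 + 28)*(H(-2) - 2))) = -(76*(-76) + ((28/(-6) + 6/(-3)) - (25 + 28)*(-2 - 2))) = -(-5776 + ((28*(-⅙) + 6*(-⅓)) - 53*(-4))) = -(-5776 + ((-14/3 - 2) - 1*(-212))) = -(-5776 + (-20/3 + 212)) = -(-5776 + 616/3) = -1*(-16712/3) = 16712/3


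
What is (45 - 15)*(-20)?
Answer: -600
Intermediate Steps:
(45 - 15)*(-20) = 30*(-20) = -600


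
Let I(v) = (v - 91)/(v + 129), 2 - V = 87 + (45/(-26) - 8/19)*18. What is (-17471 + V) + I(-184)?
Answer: -4325530/247 ≈ -17512.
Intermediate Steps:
V = -11428/247 (V = 2 - (87 + (45/(-26) - 8/19)*18) = 2 - (87 + (45*(-1/26) - 8*1/19)*18) = 2 - (87 + (-45/26 - 8/19)*18) = 2 - (87 - 1063/494*18) = 2 - (87 - 9567/247) = 2 - 1*11922/247 = 2 - 11922/247 = -11428/247 ≈ -46.267)
I(v) = (-91 + v)/(129 + v)
(-17471 + V) + I(-184) = (-17471 - 11428/247) + (-91 - 184)/(129 - 184) = -4326765/247 - 275/(-55) = -4326765/247 - 1/55*(-275) = -4326765/247 + 5 = -4325530/247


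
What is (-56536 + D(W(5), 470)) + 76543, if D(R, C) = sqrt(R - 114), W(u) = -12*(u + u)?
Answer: 20007 + 3*I*sqrt(26) ≈ 20007.0 + 15.297*I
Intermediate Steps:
W(u) = -24*u
D(R, C) = sqrt(-114 + R)
(-56536 + D(W(5), 470)) + 76543 = (-56536 + sqrt(-114 - 24*5)) + 76543 = (-56536 + sqrt(-114 - 120)) + 76543 = (-56536 + sqrt(-234)) + 76543 = (-56536 + 3*I*sqrt(26)) + 76543 = 20007 + 3*I*sqrt(26)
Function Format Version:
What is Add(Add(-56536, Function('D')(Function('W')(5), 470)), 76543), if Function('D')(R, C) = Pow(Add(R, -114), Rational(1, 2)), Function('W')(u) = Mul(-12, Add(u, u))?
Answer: Add(20007, Mul(3, I, Pow(26, Rational(1, 2)))) ≈ Add(20007., Mul(15.297, I))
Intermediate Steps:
Function('W')(u) = Mul(-24, u) (Function('W')(u) = Mul(-12, Mul(2, u)) = Mul(-24, u))
Function('D')(R, C) = Pow(Add(-114, R), Rational(1, 2))
Add(Add(-56536, Function('D')(Function('W')(5), 470)), 76543) = Add(Add(-56536, Pow(Add(-114, Mul(-24, 5)), Rational(1, 2))), 76543) = Add(Add(-56536, Pow(Add(-114, -120), Rational(1, 2))), 76543) = Add(Add(-56536, Pow(-234, Rational(1, 2))), 76543) = Add(Add(-56536, Mul(3, I, Pow(26, Rational(1, 2)))), 76543) = Add(20007, Mul(3, I, Pow(26, Rational(1, 2))))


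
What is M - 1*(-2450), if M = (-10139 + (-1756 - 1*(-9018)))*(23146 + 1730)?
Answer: -71565802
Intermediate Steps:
M = -71568252 (M = (-10139 + (-1756 + 9018))*24876 = (-10139 + 7262)*24876 = -2877*24876 = -71568252)
M - 1*(-2450) = -71568252 - 1*(-2450) = -71568252 + 2450 = -71565802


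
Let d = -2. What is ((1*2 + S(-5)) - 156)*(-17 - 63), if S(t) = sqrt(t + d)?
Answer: 12320 - 80*I*sqrt(7) ≈ 12320.0 - 211.66*I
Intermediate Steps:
S(t) = sqrt(-2 + t) (S(t) = sqrt(t - 2) = sqrt(-2 + t))
((1*2 + S(-5)) - 156)*(-17 - 63) = ((1*2 + sqrt(-2 - 5)) - 156)*(-17 - 63) = ((2 + sqrt(-7)) - 156)*(-80) = ((2 + I*sqrt(7)) - 156)*(-80) = (-154 + I*sqrt(7))*(-80) = 12320 - 80*I*sqrt(7)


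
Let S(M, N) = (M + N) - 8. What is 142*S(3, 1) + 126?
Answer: -442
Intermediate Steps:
S(M, N) = -8 + M + N
142*S(3, 1) + 126 = 142*(-8 + 3 + 1) + 126 = 142*(-4) + 126 = -568 + 126 = -442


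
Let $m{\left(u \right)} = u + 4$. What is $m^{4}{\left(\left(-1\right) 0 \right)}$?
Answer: $256$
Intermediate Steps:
$m{\left(u \right)} = 4 + u$
$m^{4}{\left(\left(-1\right) 0 \right)} = \left(4 - 0\right)^{4} = \left(4 + 0\right)^{4} = 4^{4} = 256$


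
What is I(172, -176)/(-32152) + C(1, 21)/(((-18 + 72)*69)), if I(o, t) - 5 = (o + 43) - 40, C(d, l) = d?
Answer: -39908/7487397 ≈ -0.0053300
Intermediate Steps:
I(o, t) = 8 + o (I(o, t) = 5 + ((o + 43) - 40) = 5 + ((43 + o) - 40) = 5 + (3 + o) = 8 + o)
I(172, -176)/(-32152) + C(1, 21)/(((-18 + 72)*69)) = (8 + 172)/(-32152) + 1/((-18 + 72)*69) = 180*(-1/32152) + 1/(54*69) = -45/8038 + 1/3726 = -39908/7487397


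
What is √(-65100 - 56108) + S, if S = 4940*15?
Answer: 74100 + 2*I*√30302 ≈ 74100.0 + 348.15*I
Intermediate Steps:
S = 74100
√(-65100 - 56108) + S = √(-65100 - 56108) + 74100 = √(-121208) + 74100 = 2*I*√30302 + 74100 = 74100 + 2*I*√30302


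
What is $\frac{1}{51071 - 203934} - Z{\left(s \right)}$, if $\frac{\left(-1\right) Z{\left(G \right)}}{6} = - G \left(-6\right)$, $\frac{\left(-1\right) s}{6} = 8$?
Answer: $- \frac{264147265}{152863} \approx -1728.0$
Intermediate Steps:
$s = -48$ ($s = \left(-6\right) 8 = -48$)
$Z{\left(G \right)} = - 36 G$ ($Z{\left(G \right)} = - 6 - G \left(-6\right) = - 6 \cdot 6 G = - 36 G$)
$\frac{1}{51071 - 203934} - Z{\left(s \right)} = \frac{1}{51071 - 203934} - \left(-36\right) \left(-48\right) = \frac{1}{51071 - 203934} - 1728 = \frac{1}{-152863} - 1728 = - \frac{1}{152863} - 1728 = - \frac{264147265}{152863}$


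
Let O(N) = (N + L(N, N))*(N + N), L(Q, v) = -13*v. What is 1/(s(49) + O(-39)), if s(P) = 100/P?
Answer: -49/1788596 ≈ -2.7396e-5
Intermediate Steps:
O(N) = -24*N**2 (O(N) = (N - 13*N)*(N + N) = (-12*N)*(2*N) = -24*N**2)
1/(s(49) + O(-39)) = 1/(100/49 - 24*(-39)**2) = 1/(100*(1/49) - 24*1521) = 1/(100/49 - 36504) = 1/(-1788596/49) = -49/1788596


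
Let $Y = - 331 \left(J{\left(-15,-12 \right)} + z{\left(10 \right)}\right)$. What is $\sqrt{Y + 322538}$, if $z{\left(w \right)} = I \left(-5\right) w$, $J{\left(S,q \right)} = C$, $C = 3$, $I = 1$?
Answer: $\sqrt{338095} \approx 581.46$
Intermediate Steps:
$J{\left(S,q \right)} = 3$
$z{\left(w \right)} = - 5 w$ ($z{\left(w \right)} = 1 \left(-5\right) w = - 5 w$)
$Y = 15557$ ($Y = - 331 \left(3 - 50\right) = \left(-331\right) \left(-47\right) = 15557$)
$\sqrt{Y + 322538} = \sqrt{15557 + 322538} = \sqrt{338095}$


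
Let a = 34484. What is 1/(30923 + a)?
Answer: 1/65407 ≈ 1.5289e-5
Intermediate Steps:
1/(30923 + a) = 1/(30923 + 34484) = 1/65407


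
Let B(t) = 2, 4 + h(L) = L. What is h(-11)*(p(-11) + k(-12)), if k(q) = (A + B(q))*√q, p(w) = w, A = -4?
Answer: 165 + 60*I*√3 ≈ 165.0 + 103.92*I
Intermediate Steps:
h(L) = -4 + L
k(q) = -2*√q (k(q) = (-4 + 2)*√q = -2*√q)
h(-11)*(p(-11) + k(-12)) = (-4 - 11)*(-11 - 4*I*√3) = -15*(-11 - 4*I*√3) = 165 + 60*I*√3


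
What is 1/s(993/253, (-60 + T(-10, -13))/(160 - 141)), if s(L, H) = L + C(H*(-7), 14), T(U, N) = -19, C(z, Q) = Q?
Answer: 253/4535 ≈ 0.055788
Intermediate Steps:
s(L, H) = 14 + L (s(L, H) = L + 14 = 14 + L)
1/s(993/253, (-60 + T(-10, -13))/(160 - 141)) = 1/(14 + 993/253) = 1/(4535/253) = 253/4535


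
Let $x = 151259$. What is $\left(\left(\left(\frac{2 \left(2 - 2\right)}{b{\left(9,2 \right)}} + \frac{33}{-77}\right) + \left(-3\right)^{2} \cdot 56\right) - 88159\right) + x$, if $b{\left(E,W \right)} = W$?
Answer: $\frac{445225}{7} \approx 63604.0$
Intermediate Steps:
$\left(\left(\left(\frac{2 \left(2 - 2\right)}{b{\left(9,2 \right)}} + \frac{33}{-77}\right) + \left(-3\right)^{2} \cdot 56\right) - 88159\right) + x = \left(\left(\left(\frac{2 \left(2 - 2\right)}{2} + \frac{33}{-77}\right) + \left(-3\right)^{2} \cdot 56\right) - 88159\right) + 151259 = \left(\left(\left(2 \cdot 0 \cdot \frac{1}{2} + 33 \left(- \frac{1}{77}\right)\right) + 9 \cdot 56\right) - 88159\right) + 151259 = \left(\left(\left(0 \cdot \frac{1}{2} - \frac{3}{7}\right) + 504\right) - 88159\right) + 151259 = \left(\left(\left(0 - \frac{3}{7}\right) + 504\right) - 88159\right) + 151259 = \left(\left(- \frac{3}{7} + 504\right) - 88159\right) + 151259 = \left(\frac{3525}{7} - 88159\right) + 151259 = - \frac{613588}{7} + 151259 = \frac{445225}{7}$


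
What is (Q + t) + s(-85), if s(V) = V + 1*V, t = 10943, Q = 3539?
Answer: 14312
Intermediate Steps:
s(V) = 2*V (s(V) = V + V = 2*V)
(Q + t) + s(-85) = (3539 + 10943) + 2*(-85) = 14482 - 170 = 14312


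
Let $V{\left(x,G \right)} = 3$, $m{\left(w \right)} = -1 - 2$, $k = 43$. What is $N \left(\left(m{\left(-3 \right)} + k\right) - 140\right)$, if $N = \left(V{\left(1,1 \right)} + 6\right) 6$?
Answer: $-5400$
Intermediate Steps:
$m{\left(w \right)} = -3$ ($m{\left(w \right)} = -1 - 2 = -3$)
$N = 54$ ($N = \left(3 + 6\right) 6 = 9 \cdot 6 = 54$)
$N \left(\left(m{\left(-3 \right)} + k\right) - 140\right) = 54 \left(\left(-3 + 43\right) - 140\right) = 54 \left(40 - 140\right) = 54 \left(-100\right) = -5400$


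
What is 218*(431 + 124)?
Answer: 120990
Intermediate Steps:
218*(431 + 124) = 218*555 = 120990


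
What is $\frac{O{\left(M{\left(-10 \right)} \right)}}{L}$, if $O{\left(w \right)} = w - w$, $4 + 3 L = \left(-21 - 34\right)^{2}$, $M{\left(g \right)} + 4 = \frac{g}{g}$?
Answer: $0$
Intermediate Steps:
$M{\left(g \right)} = -3$ ($M{\left(g \right)} = -4 + \frac{g}{g} = -4 + 1 = -3$)
$L = 1007$ ($L = - \frac{4}{3} + \frac{\left(-21 - 34\right)^{2}}{3} = - \frac{4}{3} + \frac{\left(-55\right)^{2}}{3} = - \frac{4}{3} + \frac{1}{3} \cdot 3025 = - \frac{4}{3} + \frac{3025}{3} = 1007$)
$O{\left(w \right)} = 0$
$\frac{O{\left(M{\left(-10 \right)} \right)}}{L} = \frac{0}{1007} = 0 \cdot \frac{1}{1007} = 0$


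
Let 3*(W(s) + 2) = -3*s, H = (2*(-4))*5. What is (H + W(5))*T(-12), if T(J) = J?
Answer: 564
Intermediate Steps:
H = -40 (H = -8*5 = -40)
W(s) = -2 - s (W(s) = -2 + (-3*s)/3 = -2 - s)
(H + W(5))*T(-12) = (-40 + (-2 - 1*5))*(-12) = (-40 + (-2 - 5))*(-12) = (-40 - 7)*(-12) = -47*(-12) = 564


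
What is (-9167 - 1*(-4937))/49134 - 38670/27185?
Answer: -67166811/44523593 ≈ -1.5086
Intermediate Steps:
(-9167 - 1*(-4937))/49134 - 38670/27185 = (-9167 + 4937)*(1/49134) - 38670*1/27185 = -4230*1/49134 - 7734/5437 = -705/8189 - 7734/5437 = -67166811/44523593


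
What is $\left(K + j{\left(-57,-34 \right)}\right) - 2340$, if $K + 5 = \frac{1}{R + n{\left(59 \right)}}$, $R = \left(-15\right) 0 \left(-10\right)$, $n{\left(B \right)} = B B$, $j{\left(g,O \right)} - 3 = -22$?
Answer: $- \frac{8229083}{3481} \approx -2364.0$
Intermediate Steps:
$j{\left(g,O \right)} = -19$ ($j{\left(g,O \right)} = 3 - 22 = -19$)
$n{\left(B \right)} = B^{2}$
$R = 0$ ($R = 0 \left(-10\right) = 0$)
$K = - \frac{17404}{3481}$ ($K = -5 + \frac{1}{0 + 59^{2}} = -5 + \frac{1}{0 + 3481} = -5 + \frac{1}{3481} = - \frac{17404}{3481} \approx -4.9997$)
$\left(K + j{\left(-57,-34 \right)}\right) - 2340 = \left(- \frac{17404}{3481} - 19\right) - 2340 = - \frac{83543}{3481} - 2340 = - \frac{8229083}{3481}$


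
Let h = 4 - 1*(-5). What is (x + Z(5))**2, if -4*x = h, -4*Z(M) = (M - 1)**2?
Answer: 625/16 ≈ 39.063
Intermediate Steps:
Z(M) = -(-1 + M)**2/4 (Z(M) = -(M - 1)**2/4 = -(-1 + M)**2/4)
h = 9 (h = 4 + 5 = 9)
x = -9/4 (x = -1/4*9 = -9/4 ≈ -2.2500)
(x + Z(5))**2 = (-9/4 - (-1 + 5)**2/4)**2 = (-9/4 - 1/4*4**2)**2 = (-9/4 - 1/4*16)**2 = (-9/4 - 4)**2 = (-25/4)**2 = 625/16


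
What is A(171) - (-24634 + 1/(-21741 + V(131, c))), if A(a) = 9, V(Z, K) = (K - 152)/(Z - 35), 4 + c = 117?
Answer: 17144751207/695725 ≈ 24643.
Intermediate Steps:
c = 113 (c = -4 + 117 = 113)
V(Z, K) = (-152 + K)/(-35 + Z)
A(171) - (-24634 + 1/(-21741 + V(131, c))) = 9 - (-24634 + 1/(-21741 + (-152 + 113)/(-35 + 131))) = 9 - (-24634 + 1/(-21741 - 39/96)) = 9 - (-24634 + 1/(-21741 + (1/96)*(-39))) = 9 - (-24634 + 1/(-21741 - 13/32)) = 9 - (-24634 + 1/(-695725/32)) = 9 - (-24634 - 32/695725) = 9 - 1*(-17138489682/695725) = 9 + 17138489682/695725 = 17144751207/695725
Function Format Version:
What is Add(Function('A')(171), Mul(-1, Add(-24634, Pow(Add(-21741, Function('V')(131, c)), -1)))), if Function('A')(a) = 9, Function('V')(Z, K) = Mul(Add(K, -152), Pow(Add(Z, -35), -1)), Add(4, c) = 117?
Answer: Rational(17144751207, 695725) ≈ 24643.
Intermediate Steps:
c = 113 (c = Add(-4, 117) = 113)
Function('V')(Z, K) = Mul(Pow(Add(-35, Z), -1), Add(-152, K)) (Function('V')(Z, K) = Mul(Add(-152, K), Pow(Add(-35, Z), -1)) = Mul(Pow(Add(-35, Z), -1), Add(-152, K)))
Add(Function('A')(171), Mul(-1, Add(-24634, Pow(Add(-21741, Function('V')(131, c)), -1)))) = Add(9, Mul(-1, Add(-24634, Pow(Add(-21741, Mul(Pow(Add(-35, 131), -1), Add(-152, 113))), -1)))) = Add(9, Mul(-1, Add(-24634, Pow(Add(-21741, Mul(Pow(96, -1), -39)), -1)))) = Add(9, Mul(-1, Add(-24634, Pow(Add(-21741, Mul(Rational(1, 96), -39)), -1)))) = Add(9, Mul(-1, Add(-24634, Pow(Add(-21741, Rational(-13, 32)), -1)))) = Add(9, Mul(-1, Add(-24634, Pow(Rational(-695725, 32), -1)))) = Add(9, Mul(-1, Add(-24634, Rational(-32, 695725)))) = Add(9, Mul(-1, Rational(-17138489682, 695725))) = Add(9, Rational(17138489682, 695725)) = Rational(17144751207, 695725)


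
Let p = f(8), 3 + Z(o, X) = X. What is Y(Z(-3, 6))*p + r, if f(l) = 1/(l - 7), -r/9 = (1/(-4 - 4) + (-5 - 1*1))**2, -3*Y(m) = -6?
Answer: -21481/64 ≈ -335.64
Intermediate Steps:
Z(o, X) = -3 + X
Y(m) = 2 (Y(m) = -1/3*(-6) = 2)
r = -21609/64 (r = -9*(1/(-4 - 4) + (-5 - 1*1))**2 = -9*(1/(-8) + (-5 - 1))**2 = -9*(-1/8 - 6)**2 = -9*(-49/8)**2 = -9*2401/64 = -21609/64 ≈ -337.64)
f(l) = 1/(-7 + l)
p = 1 (p = 1/(-7 + 8) = 1/1 = 1)
Y(Z(-3, 6))*p + r = 2*1 - 21609/64 = 2 - 21609/64 = -21481/64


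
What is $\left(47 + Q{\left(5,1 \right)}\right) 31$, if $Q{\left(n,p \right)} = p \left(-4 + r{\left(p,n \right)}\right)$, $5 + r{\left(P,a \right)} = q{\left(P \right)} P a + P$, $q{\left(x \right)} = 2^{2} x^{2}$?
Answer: $1829$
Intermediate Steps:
$q{\left(x \right)} = 4 x^{2}$
$r{\left(P,a \right)} = -5 + P + 4 a P^{3}$ ($r{\left(P,a \right)} = -5 + \left(4 P^{2} P a + P\right) = -5 + \left(4 P^{3} a + P\right) = -5 + \left(4 a P^{3} + P\right) = -5 + \left(P + 4 a P^{3}\right) = -5 + P + 4 a P^{3}$)
$Q{\left(n,p \right)} = p \left(-9 + p + 4 n p^{3}\right)$ ($Q{\left(n,p \right)} = p \left(-4 + \left(-5 + p + 4 n p^{3}\right)\right) = p \left(-9 + p + 4 n p^{3}\right)$)
$\left(47 + Q{\left(5,1 \right)}\right) 31 = \left(47 + 1 \left(-9 + 1 + 4 \cdot 5 \cdot 1^{3}\right)\right) 31 = \left(47 + 1 \left(-9 + 1 + 4 \cdot 5 \cdot 1\right)\right) 31 = \left(47 + 1 \left(-9 + 1 + 20\right)\right) 31 = \left(47 + 1 \cdot 12\right) 31 = \left(47 + 12\right) 31 = 59 \cdot 31 = 1829$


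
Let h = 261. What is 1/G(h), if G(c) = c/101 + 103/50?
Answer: 5050/23453 ≈ 0.21532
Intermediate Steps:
G(c) = 103/50 + c/101 (G(c) = c*(1/101) + 103*(1/50) = c/101 + 103/50 = 103/50 + c/101)
1/G(h) = 1/(103/50 + (1/101)*261) = 1/(103/50 + 261/101) = 1/(23453/5050) = 5050/23453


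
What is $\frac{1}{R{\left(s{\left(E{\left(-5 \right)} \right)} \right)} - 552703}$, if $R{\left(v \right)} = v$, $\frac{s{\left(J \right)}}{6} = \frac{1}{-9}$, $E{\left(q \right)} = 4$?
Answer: $- \frac{3}{1658111} \approx -1.8093 \cdot 10^{-6}$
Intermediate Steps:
$s{\left(J \right)} = - \frac{2}{3}$ ($s{\left(J \right)} = \frac{6}{-9} = 6 \left(- \frac{1}{9}\right) = - \frac{2}{3}$)
$\frac{1}{R{\left(s{\left(E{\left(-5 \right)} \right)} \right)} - 552703} = \frac{1}{- \frac{2}{3} - 552703} = \frac{1}{- \frac{1658111}{3}} = - \frac{3}{1658111}$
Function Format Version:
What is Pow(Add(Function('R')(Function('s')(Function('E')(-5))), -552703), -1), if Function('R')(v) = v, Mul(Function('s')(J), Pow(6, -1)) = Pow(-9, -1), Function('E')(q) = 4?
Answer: Rational(-3, 1658111) ≈ -1.8093e-6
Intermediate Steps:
Function('s')(J) = Rational(-2, 3) (Function('s')(J) = Mul(6, Pow(-9, -1)) = Mul(6, Rational(-1, 9)) = Rational(-2, 3))
Pow(Add(Function('R')(Function('s')(Function('E')(-5))), -552703), -1) = Pow(Add(Rational(-2, 3), -552703), -1) = Pow(Rational(-1658111, 3), -1) = Rational(-3, 1658111)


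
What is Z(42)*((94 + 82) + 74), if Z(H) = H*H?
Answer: 441000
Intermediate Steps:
Z(H) = H²
Z(42)*((94 + 82) + 74) = 42²*((94 + 82) + 74) = 1764*(176 + 74) = 1764*250 = 441000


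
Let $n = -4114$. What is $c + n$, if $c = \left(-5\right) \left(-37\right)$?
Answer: $-3929$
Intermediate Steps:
$c = 185$
$c + n = 185 - 4114 = -3929$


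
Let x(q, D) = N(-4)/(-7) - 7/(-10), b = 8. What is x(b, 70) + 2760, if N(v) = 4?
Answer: 193209/70 ≈ 2760.1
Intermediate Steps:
x(q, D) = 9/70 (x(q, D) = 4/(-7) - 7/(-10) = 4*(-1/7) - 7*(-1/10) = -4/7 + 7/10 = 9/70)
x(b, 70) + 2760 = 9/70 + 2760 = 193209/70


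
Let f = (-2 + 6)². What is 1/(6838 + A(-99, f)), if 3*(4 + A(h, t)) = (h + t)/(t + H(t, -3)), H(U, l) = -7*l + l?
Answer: 102/696985 ≈ 0.00014634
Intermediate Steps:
H(U, l) = -6*l
f = 16 (f = 4² = 16)
A(h, t) = -4 + (h + t)/(3*(18 + t)) (A(h, t) = -4 + ((h + t)/(t - 6*(-3)))/3 = -4 + ((h + t)/(t + 18))/3 = -4 + ((h + t)/(18 + t))/3 = -4 + (h + t)/(3*(18 + t)))
1/(6838 + A(-99, f)) = 1/(6838 + (-216 - 99 - 11*16)/(3*(18 + 16))) = 1/(6838 + (⅓)*(-216 - 99 - 176)/34) = 1/(6838 + (⅓)*(1/34)*(-491)) = 1/(6838 - 491/102) = 1/(696985/102) = 102/696985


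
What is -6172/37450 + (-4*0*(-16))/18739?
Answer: -3086/18725 ≈ -0.16481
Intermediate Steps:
-6172/37450 + (-4*0*(-16))/18739 = -6172*1/37450 + (0*(-16))*(1/18739) = -3086/18725 + 0*(1/18739) = -3086/18725 + 0 = -3086/18725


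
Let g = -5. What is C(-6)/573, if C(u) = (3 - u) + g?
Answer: 4/573 ≈ 0.0069808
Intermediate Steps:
C(u) = -2 - u (C(u) = (3 - u) - 5 = -2 - u)
C(-6)/573 = (-2 - 1*(-6))/573 = (-2 + 6)*(1/573) = 4*(1/573) = 4/573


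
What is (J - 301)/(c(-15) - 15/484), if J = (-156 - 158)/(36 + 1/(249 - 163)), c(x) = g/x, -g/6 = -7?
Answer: 2321266420/21217547 ≈ 109.40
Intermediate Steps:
g = 42 (g = -6*(-7) = 42)
c(x) = 42/x
J = -27004/3097 (J = -314/(36 + 1/86) = -314/3097/86 = -314*86/3097 = -27004/3097 ≈ -8.7194)
(J - 301)/(c(-15) - 15/484) = (-27004/3097 - 301)/(42/(-15) - 15/484) = -959201/(3097*(42*(-1/15) - 15*1/484)) = -959201/(3097*(-14/5 - 15/484)) = -959201/(3097*(-6851/2420)) = -959201/3097*(-2420/6851) = 2321266420/21217547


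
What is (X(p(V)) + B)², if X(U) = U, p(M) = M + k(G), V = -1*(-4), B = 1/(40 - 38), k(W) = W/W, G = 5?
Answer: 121/4 ≈ 30.250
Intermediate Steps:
k(W) = 1
B = ½ (B = 1/2 = ½ ≈ 0.50000)
V = 4
p(M) = 1 + M (p(M) = M + 1 = 1 + M)
(X(p(V)) + B)² = ((1 + 4) + ½)² = (5 + ½)² = (11/2)² = 121/4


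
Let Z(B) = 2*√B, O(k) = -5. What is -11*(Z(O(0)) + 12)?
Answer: -132 - 22*I*√5 ≈ -132.0 - 49.193*I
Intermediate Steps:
-11*(Z(O(0)) + 12) = -11*(2*√(-5) + 12) = -11*(2*(I*√5) + 12) = -11*(2*I*√5 + 12) = -11*(12 + 2*I*√5) = -132 - 22*I*√5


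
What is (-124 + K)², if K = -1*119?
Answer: 59049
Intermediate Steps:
K = -119
(-124 + K)² = (-124 - 119)² = (-243)² = 59049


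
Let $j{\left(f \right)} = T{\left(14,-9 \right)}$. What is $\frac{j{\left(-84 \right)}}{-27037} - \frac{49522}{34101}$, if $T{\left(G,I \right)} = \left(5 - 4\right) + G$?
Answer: $- \frac{1339437829}{921988737} \approx -1.4528$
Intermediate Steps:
$T{\left(G,I \right)} = 1 + G$
$j{\left(f \right)} = 15$ ($j{\left(f \right)} = 1 + 14 = 15$)
$\frac{j{\left(-84 \right)}}{-27037} - \frac{49522}{34101} = \frac{15}{-27037} - \frac{49522}{34101} = 15 \left(- \frac{1}{27037}\right) - \frac{49522}{34101} = - \frac{15}{27037} - \frac{49522}{34101} = - \frac{1339437829}{921988737}$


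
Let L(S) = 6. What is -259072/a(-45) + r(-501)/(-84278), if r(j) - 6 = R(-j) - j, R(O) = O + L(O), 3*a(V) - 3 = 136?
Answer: -32751175497/5857321 ≈ -5591.5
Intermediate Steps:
a(V) = 139/3 (a(V) = 1 + (1/3)*136 = 1 + 136/3 = 139/3)
R(O) = 6 + O (R(O) = O + 6 = 6 + O)
r(j) = 12 - 2*j (r(j) = 6 + ((6 - j) - j) = 6 + (6 - 2*j) = 12 - 2*j)
-259072/a(-45) + r(-501)/(-84278) = -259072/139/3 + (12 - 2*(-501))/(-84278) = -259072*3/139 + (12 + 1002)*(-1/84278) = -777216/139 + 1014*(-1/84278) = -777216/139 - 507/42139 = -32751175497/5857321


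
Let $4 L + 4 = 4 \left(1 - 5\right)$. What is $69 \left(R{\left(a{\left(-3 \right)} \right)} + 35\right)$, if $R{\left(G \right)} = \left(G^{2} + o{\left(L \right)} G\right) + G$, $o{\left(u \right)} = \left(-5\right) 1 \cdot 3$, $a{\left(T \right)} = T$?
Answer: $5934$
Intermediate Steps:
$L = -5$ ($L = -1 + \frac{4 \left(1 - 5\right)}{4} = -1 + \frac{4 \left(-4\right)}{4} = -1 + \frac{1}{4} \left(-16\right) = -1 - 4 = -5$)
$o{\left(u \right)} = -15$ ($o{\left(u \right)} = \left(-5\right) 3 = -15$)
$R{\left(G \right)} = G^{2} - 14 G$ ($R{\left(G \right)} = \left(G^{2} - 15 G\right) + G = G^{2} - 14 G$)
$69 \left(R{\left(a{\left(-3 \right)} \right)} + 35\right) = 69 \left(- 3 \left(-14 - 3\right) + 35\right) = 69 \left(\left(-3\right) \left(-17\right) + 35\right) = 69 \left(51 + 35\right) = 69 \cdot 86 = 5934$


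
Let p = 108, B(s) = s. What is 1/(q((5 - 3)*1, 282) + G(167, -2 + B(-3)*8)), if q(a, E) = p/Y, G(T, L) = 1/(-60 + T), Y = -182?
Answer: -9737/5687 ≈ -1.7122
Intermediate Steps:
q(a, E) = -54/91 (q(a, E) = 108/(-182) = 108*(-1/182) = -54/91)
1/(q((5 - 3)*1, 282) + G(167, -2 + B(-3)*8)) = 1/(-54/91 + 1/(-60 + 167)) = 1/(-54/91 + 1/107) = 1/(-5687/9737) = -9737/5687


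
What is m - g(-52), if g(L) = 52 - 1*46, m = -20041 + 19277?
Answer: -770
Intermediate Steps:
m = -764
g(L) = 6 (g(L) = 52 - 46 = 6)
m - g(-52) = -764 - 1*6 = -764 - 6 = -770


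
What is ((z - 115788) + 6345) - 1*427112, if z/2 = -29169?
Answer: -594893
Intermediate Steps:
z = -58338 (z = 2*(-29169) = -58338)
((z - 115788) + 6345) - 1*427112 = ((-58338 - 115788) + 6345) - 1*427112 = (-174126 + 6345) - 427112 = -167781 - 427112 = -594893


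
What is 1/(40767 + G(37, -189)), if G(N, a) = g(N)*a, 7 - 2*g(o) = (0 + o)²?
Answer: 1/169476 ≈ 5.9005e-6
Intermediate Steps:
g(o) = 7/2 - o²/2 (g(o) = 7/2 - (0 + o)²/2 = 7/2 - o²/2)
G(N, a) = a*(7/2 - N²/2) (G(N, a) = (7/2 - N²/2)*a = a*(7/2 - N²/2))
1/(40767 + G(37, -189)) = 1/(40767 + (½)*(-189)*(7 - 1*37²)) = 1/(40767 + (½)*(-189)*(7 - 1*1369)) = 1/(40767 + (½)*(-189)*(7 - 1369)) = 1/(40767 + (½)*(-189)*(-1362)) = 1/(40767 + 128709) = 1/169476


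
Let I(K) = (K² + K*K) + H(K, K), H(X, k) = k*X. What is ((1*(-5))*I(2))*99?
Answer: -5940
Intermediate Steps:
H(X, k) = X*k
I(K) = 3*K² (I(K) = (K² + K*K) + K*K = (K² + K²) + K² = 2*K² + K² = 3*K²)
((1*(-5))*I(2))*99 = ((1*(-5))*(3*2²))*99 = -15*4*99 = -5*12*99 = -60*99 = -5940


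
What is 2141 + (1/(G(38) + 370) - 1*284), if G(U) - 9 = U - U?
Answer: 703804/379 ≈ 1857.0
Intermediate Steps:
G(U) = 9 (G(U) = 9 + (U - U) = 9 + 0 = 9)
2141 + (1/(G(38) + 370) - 1*284) = 2141 + (1/(9 + 370) - 1*284) = 2141 + (1/379 - 284) = 2141 - 107635/379 = 703804/379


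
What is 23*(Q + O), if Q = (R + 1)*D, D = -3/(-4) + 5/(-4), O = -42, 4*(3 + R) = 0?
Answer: -943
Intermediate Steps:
R = -3 (R = -3 + (¼)*0 = -3 + 0 = -3)
D = -½ (D = -3*(-¼) + 5*(-¼) = ¾ - 5/4 = -½ ≈ -0.50000)
Q = 1 (Q = (-3 + 1)*(-½) = -2*(-½) = 1)
23*(Q + O) = 23*(1 - 42) = 23*(-41) = -943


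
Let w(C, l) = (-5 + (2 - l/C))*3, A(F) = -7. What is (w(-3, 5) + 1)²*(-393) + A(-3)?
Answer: -3544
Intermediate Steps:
w(C, l) = -9 - 3*l/C (w(C, l) = (-5 + (2 - l/C))*3 = (-3 - l/C)*3 = -9 - 3*l/C)
(w(-3, 5) + 1)²*(-393) + A(-3) = ((-9 - 3*5/(-3)) + 1)²*(-393) - 7 = ((-9 - 3*5*(-⅓)) + 1)²*(-393) - 7 = ((-9 + 5) + 1)²*(-393) - 7 = (-4 + 1)²*(-393) - 7 = (-3)²*(-393) - 7 = 9*(-393) - 7 = -3537 - 7 = -3544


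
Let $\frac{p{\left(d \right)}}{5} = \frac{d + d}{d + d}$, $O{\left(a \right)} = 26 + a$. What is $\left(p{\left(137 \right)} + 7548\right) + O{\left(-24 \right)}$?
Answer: $7555$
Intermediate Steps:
$p{\left(d \right)} = 5$ ($p{\left(d \right)} = 5 \frac{d + d}{d + d} = 5 \frac{2 d}{2 d} = 5 \cdot 2 d \frac{1}{2 d} = 5 \cdot 1 = 5$)
$\left(p{\left(137 \right)} + 7548\right) + O{\left(-24 \right)} = \left(5 + 7548\right) + \left(26 - 24\right) = 7553 + 2 = 7555$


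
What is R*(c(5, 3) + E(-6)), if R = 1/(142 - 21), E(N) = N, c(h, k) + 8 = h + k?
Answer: -6/121 ≈ -0.049587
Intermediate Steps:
c(h, k) = -8 + h + k (c(h, k) = -8 + (h + k) = -8 + h + k)
R = 1/121 ≈ 0.0082645
R*(c(5, 3) + E(-6)) = ((-8 + 5 + 3) - 6)/121 = (0 - 6)/121 = (1/121)*(-6) = -6/121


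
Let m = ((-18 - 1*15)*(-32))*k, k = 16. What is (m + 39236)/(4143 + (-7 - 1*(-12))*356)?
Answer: 56132/5923 ≈ 9.4770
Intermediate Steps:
m = 16896 (m = ((-18 - 1*15)*(-32))*16 = ((-18 - 15)*(-32))*16 = -33*(-32)*16 = 1056*16 = 16896)
(m + 39236)/(4143 + (-7 - 1*(-12))*356) = (16896 + 39236)/(4143 + (-7 - 1*(-12))*356) = 56132/(4143 + (-7 + 12)*356) = 56132/(4143 + 5*356) = 56132/(4143 + 1780) = 56132/5923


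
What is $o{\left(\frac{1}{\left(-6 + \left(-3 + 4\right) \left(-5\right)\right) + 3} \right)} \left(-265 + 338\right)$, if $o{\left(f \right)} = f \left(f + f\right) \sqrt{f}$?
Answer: $\frac{73 i \sqrt{2}}{128} \approx 0.80654 i$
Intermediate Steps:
$o{\left(f \right)} = 2 f^{\frac{5}{2}}$ ($o{\left(f \right)} = f 2 f \sqrt{f} = 2 f^{2} \sqrt{f} = 2 f^{\frac{5}{2}}$)
$o{\left(\frac{1}{\left(-6 + \left(-3 + 4\right) \left(-5\right)\right) + 3} \right)} \left(-265 + 338\right) = 2 \left(\frac{1}{\left(-6 + \left(-3 + 4\right) \left(-5\right)\right) + 3}\right)^{\frac{5}{2}} \left(-265 + 338\right) = 2 \left(\frac{1}{\left(-6 + 1 \left(-5\right)\right) + 3}\right)^{\frac{5}{2}} \cdot 73 = 2 \left(\frac{1}{\left(-6 - 5\right) + 3}\right)^{\frac{5}{2}} \cdot 73 = 2 \left(\frac{1}{-11 + 3}\right)^{\frac{5}{2}} \cdot 73 = 2 \left(\frac{1}{-8}\right)^{\frac{5}{2}} \cdot 73 = 2 \left(- \frac{1}{8}\right)^{\frac{5}{2}} \cdot 73 = 2 \frac{i \sqrt{2}}{256} \cdot 73 = \frac{i \sqrt{2}}{128} \cdot 73 = \frac{73 i \sqrt{2}}{128}$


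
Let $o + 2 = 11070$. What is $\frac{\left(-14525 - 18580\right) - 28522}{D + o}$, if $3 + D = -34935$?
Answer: $\frac{61627}{23870} \approx 2.5818$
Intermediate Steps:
$o = 11068$ ($o = -2 + 11070 = 11068$)
$D = -34938$ ($D = -3 - 34935 = -34938$)
$\frac{\left(-14525 - 18580\right) - 28522}{D + o} = \frac{\left(-14525 - 18580\right) - 28522}{-34938 + 11068} = \frac{-33105 - 28522}{-23870} = \left(-61627\right) \left(- \frac{1}{23870}\right) = \frac{61627}{23870}$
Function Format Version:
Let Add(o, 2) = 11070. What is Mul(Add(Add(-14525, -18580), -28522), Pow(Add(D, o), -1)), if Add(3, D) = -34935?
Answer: Rational(61627, 23870) ≈ 2.5818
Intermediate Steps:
o = 11068 (o = Add(-2, 11070) = 11068)
D = -34938 (D = Add(-3, -34935) = -34938)
Mul(Add(Add(-14525, -18580), -28522), Pow(Add(D, o), -1)) = Mul(Add(Add(-14525, -18580), -28522), Pow(Add(-34938, 11068), -1)) = Mul(Add(-33105, -28522), Pow(-23870, -1)) = Mul(-61627, Rational(-1, 23870)) = Rational(61627, 23870)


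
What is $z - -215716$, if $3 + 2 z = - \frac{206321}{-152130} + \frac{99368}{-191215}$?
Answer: $\frac{502003784121869}{2327163036} \approx 2.1572 \cdot 10^{5}$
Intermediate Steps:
$z = - \frac{2517351907}{2327163036}$ ($z = - \frac{3}{2} + \frac{- \frac{206321}{-152130} + \frac{99368}{-191215}}{2} = - \frac{3}{2} + \frac{\left(-206321\right) \left(- \frac{1}{152130}\right) + 99368 \left(- \frac{1}{191215}\right)}{2} = - \frac{3}{2} + \frac{\frac{206321}{152130} - \frac{99368}{191215}}{2} = - \frac{3}{2} + \frac{1}{2} \cdot \frac{973392647}{1163581518} = - \frac{3}{2} + \frac{973392647}{2327163036} = - \frac{2517351907}{2327163036} \approx -1.0817$)
$z - -215716 = - \frac{2517351907}{2327163036} - -215716 = - \frac{2517351907}{2327163036} + 215716 = \frac{502003784121869}{2327163036}$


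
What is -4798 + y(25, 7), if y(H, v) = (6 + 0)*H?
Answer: -4648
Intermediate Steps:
y(H, v) = 6*H
-4798 + y(25, 7) = -4798 + 6*25 = -4798 + 150 = -4648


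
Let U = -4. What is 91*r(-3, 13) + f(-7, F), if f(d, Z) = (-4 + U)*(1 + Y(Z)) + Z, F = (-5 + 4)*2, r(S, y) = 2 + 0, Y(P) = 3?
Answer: 148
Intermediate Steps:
r(S, y) = 2
F = -2 (F = -1*2 = -2)
f(d, Z) = -32 + Z (f(d, Z) = (-4 - 4)*(1 + 3) + Z = -8*4 + Z = -32 + Z)
91*r(-3, 13) + f(-7, F) = 91*2 + (-32 - 2) = 182 - 34 = 148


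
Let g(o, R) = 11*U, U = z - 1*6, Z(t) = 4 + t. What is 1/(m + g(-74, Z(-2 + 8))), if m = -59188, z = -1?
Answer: -1/59265 ≈ -1.6873e-5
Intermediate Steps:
U = -7 (U = -1 - 1*6 = -1 - 6 = -7)
g(o, R) = -77 (g(o, R) = 11*(-7) = -77)
1/(m + g(-74, Z(-2 + 8))) = 1/(-59188 - 77) = 1/(-59265) = -1/59265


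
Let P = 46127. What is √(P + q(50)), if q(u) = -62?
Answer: √46065 ≈ 214.63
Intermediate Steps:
√(P + q(50)) = √(46127 - 62) = √46065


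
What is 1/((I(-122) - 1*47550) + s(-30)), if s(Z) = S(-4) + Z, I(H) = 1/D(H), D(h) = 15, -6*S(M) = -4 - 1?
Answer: -10/475791 ≈ -2.1018e-5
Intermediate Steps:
S(M) = 5/6 (S(M) = -(-4 - 1)/6 = -1/6*(-5) = 5/6)
I(H) = 1/15
s(Z) = 5/6 + Z
1/((I(-122) - 1*47550) + s(-30)) = 1/((1/15 - 1*47550) + (5/6 - 30)) = 1/((1/15 - 47550) - 175/6) = 1/(-713249/15 - 175/6) = 1/(-475791/10) = -10/475791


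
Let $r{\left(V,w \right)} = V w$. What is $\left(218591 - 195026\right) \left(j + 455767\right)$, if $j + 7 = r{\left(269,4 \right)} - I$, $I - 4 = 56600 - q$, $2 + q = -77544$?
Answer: $7604095590$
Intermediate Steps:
$q = -77546$ ($q = -2 - 77544 = -77546$)
$I = 134150$ ($I = 4 + \left(56600 - -77546\right) = 4 + \left(56600 + 77546\right) = 4 + 134146 = 134150$)
$j = -133081$ ($j = -7 + \left(269 \cdot 4 - 134150\right) = -7 + \left(1076 - 134150\right) = -7 - 133074 = -133081$)
$\left(218591 - 195026\right) \left(j + 455767\right) = \left(218591 - 195026\right) \left(-133081 + 455767\right) = 23565 \cdot 322686 = 7604095590$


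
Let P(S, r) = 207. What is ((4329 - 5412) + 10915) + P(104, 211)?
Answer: 10039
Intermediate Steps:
((4329 - 5412) + 10915) + P(104, 211) = ((4329 - 5412) + 10915) + 207 = (-1083 + 10915) + 207 = 9832 + 207 = 10039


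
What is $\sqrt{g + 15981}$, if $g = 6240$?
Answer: $3 \sqrt{2469} \approx 149.07$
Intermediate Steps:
$\sqrt{g + 15981} = \sqrt{6240 + 15981} = \sqrt{22221} = 3 \sqrt{2469}$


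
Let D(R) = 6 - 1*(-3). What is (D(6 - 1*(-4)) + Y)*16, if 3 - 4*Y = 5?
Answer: 136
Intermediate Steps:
Y = -½ (Y = ¾ - ¼*5 = ¾ - 5/4 = -½ ≈ -0.50000)
D(R) = 9 (D(R) = 6 + 3 = 9)
(D(6 - 1*(-4)) + Y)*16 = (9 - ½)*16 = (17/2)*16 = 136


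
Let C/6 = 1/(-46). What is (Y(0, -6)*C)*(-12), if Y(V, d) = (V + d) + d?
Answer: -432/23 ≈ -18.783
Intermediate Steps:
C = -3/23 (C = 6/(-46) = 6*(-1/46) = -3/23 ≈ -0.13043)
Y(V, d) = V + 2*d
(Y(0, -6)*C)*(-12) = ((0 + 2*(-6))*(-3/23))*(-12) = ((0 - 12)*(-3/23))*(-12) = -12*(-3/23)*(-12) = (36/23)*(-12) = -432/23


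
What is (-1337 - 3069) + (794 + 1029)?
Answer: -2583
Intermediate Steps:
(-1337 - 3069) + (794 + 1029) = -4406 + 1823 = -2583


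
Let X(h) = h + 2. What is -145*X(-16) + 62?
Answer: 2092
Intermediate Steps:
X(h) = 2 + h
-145*X(-16) + 62 = -145*(2 - 16) + 62 = -145*(-14) + 62 = 2030 + 62 = 2092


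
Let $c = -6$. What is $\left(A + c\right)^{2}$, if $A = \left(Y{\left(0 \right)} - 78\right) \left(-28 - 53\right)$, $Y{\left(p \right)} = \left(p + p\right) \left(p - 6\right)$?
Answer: $39841344$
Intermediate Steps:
$Y{\left(p \right)} = 2 p \left(-6 + p\right)$
$A = 6318$ ($A = \left(2 \cdot 0 \left(-6 + 0\right) - 78\right) \left(-28 - 53\right) = \left(2 \cdot 0 \left(-6\right) - 78\right) \left(-81\right) = \left(0 - 78\right) \left(-81\right) = \left(-78\right) \left(-81\right) = 6318$)
$\left(A + c\right)^{2} = \left(6318 - 6\right)^{2} = 6312^{2} = 39841344$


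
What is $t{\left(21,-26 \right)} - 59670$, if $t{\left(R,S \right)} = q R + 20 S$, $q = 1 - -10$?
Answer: $-59959$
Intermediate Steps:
$q = 11$ ($q = 1 + 10 = 11$)
$t{\left(R,S \right)} = 11 R + 20 S$
$t{\left(21,-26 \right)} - 59670 = \left(11 \cdot 21 + 20 \left(-26\right)\right) - 59670 = \left(231 - 520\right) - 59670 = -289 - 59670 = -59959$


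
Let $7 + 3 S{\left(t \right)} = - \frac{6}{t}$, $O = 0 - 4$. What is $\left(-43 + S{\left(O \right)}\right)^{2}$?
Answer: $\frac{72361}{36} \approx 2010.0$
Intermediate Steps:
$O = -4$ ($O = 0 - 4 = -4$)
$S{\left(t \right)} = - \frac{7}{3} - \frac{2}{t}$ ($S{\left(t \right)} = - \frac{7}{3} + \frac{\left(-6\right) \frac{1}{t}}{3} = - \frac{7}{3} - \frac{2}{t}$)
$\left(-43 + S{\left(O \right)}\right)^{2} = \left(-43 - \left(\frac{7}{3} + \frac{2}{-4}\right)\right)^{2} = \left(-43 - \frac{11}{6}\right)^{2} = \left(- \frac{269}{6}\right)^{2} = \frac{72361}{36}$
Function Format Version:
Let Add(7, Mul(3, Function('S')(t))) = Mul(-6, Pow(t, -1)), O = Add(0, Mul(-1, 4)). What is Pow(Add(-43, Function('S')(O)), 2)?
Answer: Rational(72361, 36) ≈ 2010.0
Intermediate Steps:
O = -4 (O = Add(0, -4) = -4)
Function('S')(t) = Add(Rational(-7, 3), Mul(-2, Pow(t, -1))) (Function('S')(t) = Add(Rational(-7, 3), Mul(Rational(1, 3), Mul(-6, Pow(t, -1)))) = Add(Rational(-7, 3), Mul(-2, Pow(t, -1))))
Pow(Add(-43, Function('S')(O)), 2) = Pow(Add(-43, Add(Rational(-7, 3), Mul(-2, Pow(-4, -1)))), 2) = Pow(Add(-43, Add(Rational(-7, 3), Mul(-2, Rational(-1, 4)))), 2) = Pow(Add(-43, Add(Rational(-7, 3), Rational(1, 2))), 2) = Pow(Add(-43, Rational(-11, 6)), 2) = Pow(Rational(-269, 6), 2) = Rational(72361, 36)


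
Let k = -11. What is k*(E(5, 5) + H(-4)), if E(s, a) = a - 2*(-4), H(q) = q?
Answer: -99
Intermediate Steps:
E(s, a) = 8 + a (E(s, a) = a + 8 = 8 + a)
k*(E(5, 5) + H(-4)) = -11*((8 + 5) - 4) = -11*(13 - 4) = -11*9 = -99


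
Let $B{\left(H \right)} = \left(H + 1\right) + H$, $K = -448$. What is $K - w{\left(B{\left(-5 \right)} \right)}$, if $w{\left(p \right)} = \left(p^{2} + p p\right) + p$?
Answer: $-601$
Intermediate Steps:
$B{\left(H \right)} = 1 + 2 H$ ($B{\left(H \right)} = \left(1 + H\right) + H = 1 + 2 H$)
$w{\left(p \right)} = p + 2 p^{2}$ ($w{\left(p \right)} = \left(p^{2} + p^{2}\right) + p = 2 p^{2} + p = p + 2 p^{2}$)
$K - w{\left(B{\left(-5 \right)} \right)} = -448 - \left(1 + 2 \left(-5\right)\right) \left(1 + 2 \left(1 + 2 \left(-5\right)\right)\right) = -448 - \left(1 - 10\right) \left(1 + 2 \left(1 - 10\right)\right) = -448 - - 9 \left(1 + 2 \left(-9\right)\right) = -448 - - 9 \left(1 - 18\right) = -448 - \left(-9\right) \left(-17\right) = -448 - 153 = -601$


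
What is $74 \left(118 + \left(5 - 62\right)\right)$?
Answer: $4514$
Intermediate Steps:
$74 \left(118 + \left(5 - 62\right)\right) = 74 \left(118 - 57\right) = 74 \cdot 61 = 4514$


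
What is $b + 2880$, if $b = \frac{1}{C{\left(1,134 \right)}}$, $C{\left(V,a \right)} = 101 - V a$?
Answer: $\frac{95039}{33} \approx 2880.0$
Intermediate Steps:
$C{\left(V,a \right)} = 101 - V a$
$b = - \frac{1}{33}$ ($b = \frac{1}{101 - 1 \cdot 134} = \frac{1}{101 - 134} = \frac{1}{-33} = - \frac{1}{33} \approx -0.030303$)
$b + 2880 = - \frac{1}{33} + 2880 = \frac{95039}{33}$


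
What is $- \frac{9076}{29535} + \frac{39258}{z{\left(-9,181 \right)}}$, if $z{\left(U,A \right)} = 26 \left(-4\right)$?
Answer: $- \frac{580214467}{1535820} \approx -377.79$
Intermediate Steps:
$z{\left(U,A \right)} = -104$
$- \frac{9076}{29535} + \frac{39258}{z{\left(-9,181 \right)}} = - \frac{9076}{29535} + \frac{39258}{-104} = \left(-9076\right) \frac{1}{29535} + 39258 \left(- \frac{1}{104}\right) = - \frac{9076}{29535} - \frac{19629}{52} = - \frac{580214467}{1535820}$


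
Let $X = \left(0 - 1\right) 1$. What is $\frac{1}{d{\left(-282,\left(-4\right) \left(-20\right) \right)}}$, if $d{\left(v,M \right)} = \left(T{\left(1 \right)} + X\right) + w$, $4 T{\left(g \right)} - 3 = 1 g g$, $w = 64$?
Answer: $\frac{1}{64} \approx 0.015625$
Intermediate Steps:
$T{\left(g \right)} = \frac{3}{4} + \frac{g^{2}}{4}$ ($T{\left(g \right)} = \frac{3}{4} + \frac{1 g g}{4} = \frac{3}{4} + \frac{g g}{4} = \frac{3}{4} + \frac{g^{2}}{4}$)
$X = -1$ ($X = \left(-1\right) 1 = -1$)
$d{\left(v,M \right)} = 64$ ($d{\left(v,M \right)} = \left(\left(\frac{3}{4} + \frac{1^{2}}{4}\right) - 1\right) + 64 = \left(\left(\frac{3}{4} + \frac{1}{4} \cdot 1\right) - 1\right) + 64 = \left(\left(\frac{3}{4} + \frac{1}{4}\right) - 1\right) + 64 = \left(1 - 1\right) + 64 = 0 + 64 = 64$)
$\frac{1}{d{\left(-282,\left(-4\right) \left(-20\right) \right)}} = \frac{1}{64}$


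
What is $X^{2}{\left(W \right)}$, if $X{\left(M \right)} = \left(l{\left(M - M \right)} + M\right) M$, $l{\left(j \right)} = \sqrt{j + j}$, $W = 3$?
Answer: $81$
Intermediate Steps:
$l{\left(j \right)} = \sqrt{2} \sqrt{j}$ ($l{\left(j \right)} = \sqrt{2 j} = \sqrt{2} \sqrt{j}$)
$X{\left(M \right)} = M^{2}$ ($X{\left(M \right)} = \left(\sqrt{2} \sqrt{M - M} + M\right) M = \left(\sqrt{2} \sqrt{0} + M\right) M = \left(\sqrt{2} \cdot 0 + M\right) M = \left(0 + M\right) M = M M = M^{2}$)
$X^{2}{\left(W \right)} = \left(3^{2}\right)^{2} = 9^{2} = 81$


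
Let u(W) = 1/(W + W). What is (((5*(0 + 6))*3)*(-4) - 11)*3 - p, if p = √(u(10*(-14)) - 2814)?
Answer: -1113 - I*√55154470/140 ≈ -1113.0 - 53.047*I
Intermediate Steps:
u(W) = 1/(2*W)
p = I*√55154470/140 (p = √(1/(2*((10*(-14)))) - 2814) = √((½)/(-140) - 2814) = √((½)*(-1/140) - 2814) = √(-1/280 - 2814) = √(-787921/280) = I*√55154470/140 ≈ 53.047*I)
(((5*(0 + 6))*3)*(-4) - 11)*3 - p = (((5*(0 + 6))*3)*(-4) - 11)*3 - I*√55154470/140 = (((5*6)*3)*(-4) - 11)*3 - I*√55154470/140 = ((30*3)*(-4) - 11)*3 - I*√55154470/140 = (90*(-4) - 11)*3 - I*√55154470/140 = (-360 - 11)*3 - I*√55154470/140 = -371*3 - I*√55154470/140 = -1113 - I*√55154470/140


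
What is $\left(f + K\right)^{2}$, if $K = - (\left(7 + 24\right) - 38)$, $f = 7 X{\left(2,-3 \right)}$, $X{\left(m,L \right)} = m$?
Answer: $441$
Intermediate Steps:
$f = 14$ ($f = 7 \cdot 2 = 14$)
$K = 7$ ($K = - (31 - 38) = \left(-1\right) \left(-7\right) = 7$)
$\left(f + K\right)^{2} = \left(14 + 7\right)^{2} = 21^{2} = 441$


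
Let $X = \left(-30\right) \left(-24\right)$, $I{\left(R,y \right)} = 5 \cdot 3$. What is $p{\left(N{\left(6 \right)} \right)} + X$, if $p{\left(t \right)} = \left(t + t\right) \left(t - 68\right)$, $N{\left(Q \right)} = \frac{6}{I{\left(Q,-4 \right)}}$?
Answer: $\frac{16648}{25} \approx 665.92$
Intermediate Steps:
$I{\left(R,y \right)} = 15$
$N{\left(Q \right)} = \frac{2}{5}$ ($N{\left(Q \right)} = \frac{6}{15} = 6 \cdot \frac{1}{15} = \frac{2}{5}$)
$X = 720$
$p{\left(t \right)} = 2 t \left(-68 + t\right)$
$p{\left(N{\left(6 \right)} \right)} + X = 2 \cdot \frac{2}{5} \left(-68 + \frac{2}{5}\right) + 720 = 2 \cdot \frac{2}{5} \left(- \frac{338}{5}\right) + 720 = - \frac{1352}{25} + 720 = \frac{16648}{25}$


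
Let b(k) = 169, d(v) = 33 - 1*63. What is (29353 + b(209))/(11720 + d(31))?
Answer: 14761/5845 ≈ 2.5254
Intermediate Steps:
d(v) = -30 (d(v) = 33 - 63 = -30)
(29353 + b(209))/(11720 + d(31)) = (29353 + 169)/(11720 - 30) = 29522/11690 = 29522*(1/11690) = 14761/5845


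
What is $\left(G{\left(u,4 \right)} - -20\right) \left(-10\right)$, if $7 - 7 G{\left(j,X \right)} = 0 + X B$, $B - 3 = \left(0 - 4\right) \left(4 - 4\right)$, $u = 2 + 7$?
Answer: $- \frac{1350}{7} \approx -192.86$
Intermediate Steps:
$u = 9$
$B = 3$ ($B = 3 + \left(0 - 4\right) \left(4 - 4\right) = 3 - 0 = 3 + 0 = 3$)
$G{\left(j,X \right)} = 1 - \frac{3 X}{7}$ ($G{\left(j,X \right)} = 1 - \frac{0 + X 3}{7} = 1 - \frac{0 + 3 X}{7} = 1 - \frac{3 X}{7}$)
$\left(G{\left(u,4 \right)} - -20\right) \left(-10\right) = \left(\left(1 - \frac{12}{7}\right) - -20\right) \left(-10\right) = \left(\left(1 - \frac{12}{7}\right) + \left(-33 + 53\right)\right) \left(-10\right) = \left(- \frac{5}{7} + 20\right) \left(-10\right) = \frac{135}{7} \left(-10\right) = - \frac{1350}{7}$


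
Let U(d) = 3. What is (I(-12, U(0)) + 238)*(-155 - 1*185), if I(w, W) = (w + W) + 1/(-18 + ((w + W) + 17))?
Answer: -77826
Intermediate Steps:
I(w, W) = W + w + 1/(-1 + W + w) (I(w, W) = (W + w) + 1/(-18 + ((W + w) + 17)) = (W + w) + 1/(-18 + (17 + W + w)) = (W + w) + 1/(-1 + W + w) = W + w + 1/(-1 + W + w))
(I(-12, U(0)) + 238)*(-155 - 1*185) = ((1 + 3**2 + (-12)**2 - 1*3 - 1*(-12) + 2*3*(-12))/(-1 + 3 - 12) + 238)*(-155 - 1*185) = ((1 + 9 + 144 - 3 + 12 - 72)/(-10) + 238)*(-155 - 185) = (-1/10*91 + 238)*(-340) = (-91/10 + 238)*(-340) = (2289/10)*(-340) = -77826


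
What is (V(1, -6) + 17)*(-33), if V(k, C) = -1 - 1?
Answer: -495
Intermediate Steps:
V(k, C) = -2
(V(1, -6) + 17)*(-33) = (-2 + 17)*(-33) = 15*(-33) = -495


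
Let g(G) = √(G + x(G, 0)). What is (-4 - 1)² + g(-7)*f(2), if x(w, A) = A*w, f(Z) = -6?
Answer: 25 - 6*I*√7 ≈ 25.0 - 15.875*I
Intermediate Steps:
g(G) = √G (g(G) = √(G + 0*G) = √(G + 0) = √G)
(-4 - 1)² + g(-7)*f(2) = (-4 - 1)² + √(-7)*(-6) = (-5)² + (I*√7)*(-6) = 25 - 6*I*√7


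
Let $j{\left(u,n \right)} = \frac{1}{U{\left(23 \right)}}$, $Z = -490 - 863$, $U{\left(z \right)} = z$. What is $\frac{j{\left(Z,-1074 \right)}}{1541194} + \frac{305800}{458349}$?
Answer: $\frac{10839834337949}{16247308760238} \approx 0.66718$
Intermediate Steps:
$Z = -1353$
$j{\left(u,n \right)} = \frac{1}{23}$
$\frac{j{\left(Z,-1074 \right)}}{1541194} + \frac{305800}{458349} = \frac{1}{23 \cdot 1541194} + \frac{305800}{458349} = \frac{1}{23} \cdot \frac{1}{1541194} + 305800 \cdot \frac{1}{458349} = \frac{1}{35447462} + \frac{305800}{458349} = \frac{10839834337949}{16247308760238}$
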